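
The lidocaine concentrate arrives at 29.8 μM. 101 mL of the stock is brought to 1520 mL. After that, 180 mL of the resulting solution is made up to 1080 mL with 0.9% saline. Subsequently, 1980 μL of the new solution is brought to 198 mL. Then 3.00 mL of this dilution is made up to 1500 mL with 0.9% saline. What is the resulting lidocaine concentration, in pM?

Overall dilution factor = 15.05 × 6 × 100 × 500 = 4.51 × 10⁶.
29.8 μM / 4.51 × 10⁶ = 6.60 × 10⁻⁶ μM = 6.60 pM.

6.60 pM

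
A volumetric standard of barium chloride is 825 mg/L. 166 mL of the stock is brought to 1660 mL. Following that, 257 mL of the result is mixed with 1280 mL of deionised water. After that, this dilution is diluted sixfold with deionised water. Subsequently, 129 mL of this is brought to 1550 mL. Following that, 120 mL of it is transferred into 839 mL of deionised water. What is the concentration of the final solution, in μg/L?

23.9 μg/L

Overall dilution factor = 10 × 5.981 × 6 × 12.02 × 7.992 = 3.45 × 10⁴.
825 mg/L / 3.45 × 10⁴ = 0.0239 mg/L = 23.9 μg/L.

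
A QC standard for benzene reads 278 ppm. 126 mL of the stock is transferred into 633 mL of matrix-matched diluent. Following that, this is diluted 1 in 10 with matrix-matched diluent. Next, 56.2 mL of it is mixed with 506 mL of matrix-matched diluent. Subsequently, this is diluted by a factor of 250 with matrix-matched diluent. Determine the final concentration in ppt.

Overall dilution factor = 6.024 × 10 × 10.00 × 250 = 1.51 × 10⁵.
278 ppm / 1.51 × 10⁵ = 1.85 × 10⁻³ ppm = 1850 ppt.

1850 ppt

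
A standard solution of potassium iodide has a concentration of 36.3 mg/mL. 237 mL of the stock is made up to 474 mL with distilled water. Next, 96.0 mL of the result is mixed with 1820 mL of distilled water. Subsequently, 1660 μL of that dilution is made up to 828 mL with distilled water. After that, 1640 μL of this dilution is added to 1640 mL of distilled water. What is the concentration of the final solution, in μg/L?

Overall dilution factor = 2 × 19.96 × 498.8 × 1001 = 1.99 × 10⁷.
36.3 mg/mL / 1.99 × 10⁷ = 1.82 × 10⁻⁶ mg/mL = 1.82 μg/L.

1.82 μg/L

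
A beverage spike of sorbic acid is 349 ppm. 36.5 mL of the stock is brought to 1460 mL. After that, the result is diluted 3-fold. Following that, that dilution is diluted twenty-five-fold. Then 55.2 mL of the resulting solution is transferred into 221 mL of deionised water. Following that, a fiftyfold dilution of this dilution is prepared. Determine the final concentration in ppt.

465 ppt

Overall dilution factor = 40 × 3 × 25 × 5.004 × 50 = 7.51 × 10⁵.
349 ppm / 7.51 × 10⁵ = 4.65 × 10⁻⁴ ppm = 465 ppt.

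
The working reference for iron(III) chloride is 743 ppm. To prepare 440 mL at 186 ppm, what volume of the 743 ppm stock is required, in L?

V₁ = C₂V₂/C₁ = 186 × 440 / 743 = 110 mL = 0.110 L.

0.110 L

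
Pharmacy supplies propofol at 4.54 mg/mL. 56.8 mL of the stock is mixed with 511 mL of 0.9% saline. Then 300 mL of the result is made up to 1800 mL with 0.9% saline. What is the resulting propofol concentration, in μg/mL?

Overall dilution factor = 9.996 × 6 = 60.0.
4.54 mg/mL / 60.0 = 0.0757 mg/mL = 75.7 μg/mL.

75.7 μg/mL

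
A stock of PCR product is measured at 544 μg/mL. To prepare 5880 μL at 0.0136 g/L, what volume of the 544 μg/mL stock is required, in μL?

0.0136 g/L = 13.6 μg/mL.
V₁ = C₂V₂/C₁ = 13.6 × 5880 / 544 = 147 μL.

147 μL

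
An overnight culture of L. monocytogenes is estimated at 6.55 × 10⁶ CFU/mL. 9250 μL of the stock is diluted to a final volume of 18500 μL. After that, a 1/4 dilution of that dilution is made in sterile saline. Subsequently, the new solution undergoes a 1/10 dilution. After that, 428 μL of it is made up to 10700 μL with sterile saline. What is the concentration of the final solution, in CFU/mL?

Overall dilution factor = 2 × 4 × 10 × 25 = 2000.
6.55 × 10⁶ CFU/mL / 2000 = 3280 CFU/mL.

3280 CFU/mL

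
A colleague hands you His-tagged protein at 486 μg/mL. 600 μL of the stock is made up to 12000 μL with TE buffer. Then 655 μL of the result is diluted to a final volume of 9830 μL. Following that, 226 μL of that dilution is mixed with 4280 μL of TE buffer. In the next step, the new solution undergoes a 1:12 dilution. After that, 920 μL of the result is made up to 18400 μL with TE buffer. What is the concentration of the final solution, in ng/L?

338 ng/L

Overall dilution factor = 20 × 15.01 × 19.94 × 12 × 20 = 1.44 × 10⁶.
486 μg/mL / 1.44 × 10⁶ = 3.38 × 10⁻⁴ μg/mL = 338 ng/L.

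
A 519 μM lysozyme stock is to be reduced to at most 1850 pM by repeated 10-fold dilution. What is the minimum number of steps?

6

Need 10ⁿ ≥ 2.81 × 10⁵, so n ≥ log(2.81 × 10⁵)/log(10) = 5.45.
Minimum whole steps: n = 6.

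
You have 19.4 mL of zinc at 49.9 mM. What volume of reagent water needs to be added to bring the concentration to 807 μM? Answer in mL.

1180 mL

807 μM = 0.807 mM.
V₂ = C₁V₁/C₂ = 49.9 × 19.4 / 0.807 = 1200 mL.
Diluent to add = V₂ − V₁ = 1200 − 19.4 = 1180 mL.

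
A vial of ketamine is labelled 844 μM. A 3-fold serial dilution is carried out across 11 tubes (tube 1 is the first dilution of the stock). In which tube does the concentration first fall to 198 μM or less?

Tube n has concentration 844 μM / 3ⁿ.
Need 3ⁿ ≥ 844 μM / 198 μM = 4.26, so n ≥ 1.32.
First such tube: n = 2.

tube 2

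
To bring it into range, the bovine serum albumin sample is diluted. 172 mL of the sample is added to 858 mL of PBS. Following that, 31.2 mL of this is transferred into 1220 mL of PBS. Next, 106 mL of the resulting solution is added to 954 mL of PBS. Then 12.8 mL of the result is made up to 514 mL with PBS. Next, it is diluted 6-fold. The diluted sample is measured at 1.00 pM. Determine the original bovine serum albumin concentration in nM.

579 nM

Overall dilution factor = 5.988 × 40.10 × 10 × 40.16 × 6 = 5.79 × 10⁵.
Original = 1.00 pM × 5.79 × 10⁵ = 5.79 × 10⁵ pM = 579 nM.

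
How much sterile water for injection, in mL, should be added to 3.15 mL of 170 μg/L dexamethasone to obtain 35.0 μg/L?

V₂ = C₁V₁/C₂ = 170 × 3.15 / 35.0 = 15.3 mL.
Diluent to add = V₂ − V₁ = 15.3 − 3.15 = 12.2 mL.

12.2 mL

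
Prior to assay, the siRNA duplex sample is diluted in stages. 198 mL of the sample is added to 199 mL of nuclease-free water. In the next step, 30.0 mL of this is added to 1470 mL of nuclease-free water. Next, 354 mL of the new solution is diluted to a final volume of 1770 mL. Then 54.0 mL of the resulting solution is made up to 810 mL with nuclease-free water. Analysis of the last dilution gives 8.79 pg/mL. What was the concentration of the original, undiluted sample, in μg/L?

66.1 μg/L

Overall dilution factor = 2.005 × 50 × 5 × 15 = 7519.
Original = 8.79 pg/mL × 7519 = 6.61 × 10⁴ pg/mL = 66.1 μg/L.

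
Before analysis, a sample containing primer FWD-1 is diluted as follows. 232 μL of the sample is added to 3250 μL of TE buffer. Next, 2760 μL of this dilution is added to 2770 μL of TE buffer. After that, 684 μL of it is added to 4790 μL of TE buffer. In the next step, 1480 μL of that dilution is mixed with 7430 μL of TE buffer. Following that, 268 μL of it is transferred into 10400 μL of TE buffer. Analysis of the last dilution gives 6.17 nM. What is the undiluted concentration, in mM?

Overall dilution factor = 15.01 × 2.004 × 8.003 × 6.020 × 39.81 = 5.77 × 10⁴.
Original = 6.17 nM × 5.77 × 10⁴ = 3.56 × 10⁵ nM = 0.356 mM.

0.356 mM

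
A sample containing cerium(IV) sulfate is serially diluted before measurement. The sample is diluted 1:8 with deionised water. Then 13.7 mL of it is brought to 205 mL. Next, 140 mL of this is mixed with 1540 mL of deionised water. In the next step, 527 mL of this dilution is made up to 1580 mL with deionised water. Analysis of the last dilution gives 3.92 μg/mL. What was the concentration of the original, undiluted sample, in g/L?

Overall dilution factor = 8 × 14.96 × 12 × 2.998 = 4307.
Original = 3.92 μg/mL × 4307 = 1.69 × 10⁴ μg/mL = 16.9 g/L.

16.9 g/L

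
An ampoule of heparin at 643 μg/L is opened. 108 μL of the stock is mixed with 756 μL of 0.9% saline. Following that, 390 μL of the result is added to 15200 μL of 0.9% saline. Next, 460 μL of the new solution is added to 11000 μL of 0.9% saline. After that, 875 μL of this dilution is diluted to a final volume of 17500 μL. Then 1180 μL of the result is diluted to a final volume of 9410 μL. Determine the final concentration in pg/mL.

Overall dilution factor = 8 × 39.97 × 24.91 × 20 × 7.975 = 1.27 × 10⁶.
643 μg/L / 1.27 × 10⁶ = 5.06 × 10⁻⁴ μg/L = 0.506 pg/mL.

0.506 pg/mL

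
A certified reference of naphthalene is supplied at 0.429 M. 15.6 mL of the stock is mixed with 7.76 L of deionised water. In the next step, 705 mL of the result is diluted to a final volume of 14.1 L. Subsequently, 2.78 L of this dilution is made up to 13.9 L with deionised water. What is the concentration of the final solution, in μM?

Overall dilution factor = 498.4 × 20 × 5 = 4.98 × 10⁴.
0.429 M / 4.98 × 10⁴ = 8.61 × 10⁻⁶ M = 8.61 μM.

8.61 μM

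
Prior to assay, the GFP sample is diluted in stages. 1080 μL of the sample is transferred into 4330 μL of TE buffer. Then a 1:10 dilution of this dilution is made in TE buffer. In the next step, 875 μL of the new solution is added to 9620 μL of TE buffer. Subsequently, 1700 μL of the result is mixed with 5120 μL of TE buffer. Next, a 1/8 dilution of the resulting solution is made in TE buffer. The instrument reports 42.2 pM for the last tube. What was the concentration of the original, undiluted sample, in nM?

814 nM

Overall dilution factor = 5.009 × 10 × 11.99 × 4.012 × 8 = 1.93 × 10⁴.
Original = 42.2 pM × 1.93 × 10⁴ = 8.14 × 10⁵ pM = 814 nM.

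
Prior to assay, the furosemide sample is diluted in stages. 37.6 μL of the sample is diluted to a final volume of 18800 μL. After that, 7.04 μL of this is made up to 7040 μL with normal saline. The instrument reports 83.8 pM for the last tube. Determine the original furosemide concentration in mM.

0.0419 mM

Overall dilution factor = 500 × 1000 = 5.00 × 10⁵.
Original = 83.8 pM × 5.00 × 10⁵ = 4.19 × 10⁷ pM = 0.0419 mM.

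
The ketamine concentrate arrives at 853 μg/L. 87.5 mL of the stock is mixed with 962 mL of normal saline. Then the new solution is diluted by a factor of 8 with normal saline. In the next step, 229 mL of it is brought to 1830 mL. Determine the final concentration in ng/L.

Overall dilution factor = 11.99 × 8 × 7.991 = 767.
853 μg/L / 767 = 1.11 μg/L = 1110 ng/L.

1110 ng/L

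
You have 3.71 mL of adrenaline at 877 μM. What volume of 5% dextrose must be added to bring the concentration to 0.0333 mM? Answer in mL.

94.0 mL

0.0333 mM = 33.3 μM.
V₂ = C₁V₁/C₂ = 877 × 3.71 / 33.3 = 97.7 mL.
Diluent to add = V₂ − V₁ = 97.7 − 3.71 = 94.0 mL.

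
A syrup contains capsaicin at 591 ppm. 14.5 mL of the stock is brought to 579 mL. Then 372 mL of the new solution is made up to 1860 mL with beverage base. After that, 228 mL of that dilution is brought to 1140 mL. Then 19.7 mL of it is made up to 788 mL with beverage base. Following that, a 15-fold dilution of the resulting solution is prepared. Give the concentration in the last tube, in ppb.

0.987 ppb

Overall dilution factor = 39.93 × 5 × 5 × 40 × 15 = 5.99 × 10⁵.
591 ppm / 5.99 × 10⁵ = 9.87 × 10⁻⁴ ppm = 0.987 ppb.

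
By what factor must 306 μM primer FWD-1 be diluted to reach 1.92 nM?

1.59 × 10⁵

Factor = C₀/C_target = 306 μM / 1.92 nM = 1.59 × 10⁵.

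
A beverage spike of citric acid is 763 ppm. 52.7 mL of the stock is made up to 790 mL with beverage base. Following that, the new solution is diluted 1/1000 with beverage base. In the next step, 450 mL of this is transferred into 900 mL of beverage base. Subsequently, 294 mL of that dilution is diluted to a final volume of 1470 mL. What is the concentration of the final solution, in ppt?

3390 ppt

Overall dilution factor = 14.99 × 1000 × 3 × 5 = 2.25 × 10⁵.
763 ppm / 2.25 × 10⁵ = 3.39 × 10⁻³ ppm = 3390 ppt.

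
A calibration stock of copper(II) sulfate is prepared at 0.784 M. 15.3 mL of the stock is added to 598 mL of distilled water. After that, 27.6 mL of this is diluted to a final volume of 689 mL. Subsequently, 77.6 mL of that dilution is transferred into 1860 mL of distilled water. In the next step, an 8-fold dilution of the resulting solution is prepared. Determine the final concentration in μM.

Overall dilution factor = 40.08 × 24.96 × 24.97 × 8 = 2.00 × 10⁵.
0.784 M / 2.00 × 10⁵ = 3.92 × 10⁻⁶ M = 3.92 μM.

3.92 μM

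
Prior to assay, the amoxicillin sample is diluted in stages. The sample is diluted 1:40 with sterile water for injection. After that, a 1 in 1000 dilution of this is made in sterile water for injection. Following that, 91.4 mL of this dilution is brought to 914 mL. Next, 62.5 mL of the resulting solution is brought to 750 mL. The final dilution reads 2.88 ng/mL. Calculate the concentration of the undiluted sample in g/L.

Overall dilution factor = 40 × 1000 × 10 × 12 = 4.80 × 10⁶.
Original = 2.88 ng/mL × 4.80 × 10⁶ = 1.38 × 10⁷ ng/mL = 13.8 g/L.

13.8 g/L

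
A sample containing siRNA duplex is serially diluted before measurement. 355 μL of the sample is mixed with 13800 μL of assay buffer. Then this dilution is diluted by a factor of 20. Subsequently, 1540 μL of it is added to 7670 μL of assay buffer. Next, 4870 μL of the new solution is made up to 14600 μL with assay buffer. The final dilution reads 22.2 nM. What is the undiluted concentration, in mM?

Overall dilution factor = 39.87 × 20 × 5.981 × 2.998 = 1.43 × 10⁴.
Original = 22.2 nM × 1.43 × 10⁴ = 3.17 × 10⁵ nM = 0.317 mM.

0.317 mM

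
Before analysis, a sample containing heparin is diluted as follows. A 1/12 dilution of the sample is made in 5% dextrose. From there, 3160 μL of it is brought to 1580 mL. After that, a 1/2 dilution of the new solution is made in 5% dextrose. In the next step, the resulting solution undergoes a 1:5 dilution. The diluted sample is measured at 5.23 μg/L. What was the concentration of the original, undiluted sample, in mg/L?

Overall dilution factor = 12 × 500 × 2 × 5 = 6.00 × 10⁴.
Original = 5.23 μg/L × 6.00 × 10⁴ = 3.14 × 10⁵ μg/L = 314 mg/L.

314 mg/L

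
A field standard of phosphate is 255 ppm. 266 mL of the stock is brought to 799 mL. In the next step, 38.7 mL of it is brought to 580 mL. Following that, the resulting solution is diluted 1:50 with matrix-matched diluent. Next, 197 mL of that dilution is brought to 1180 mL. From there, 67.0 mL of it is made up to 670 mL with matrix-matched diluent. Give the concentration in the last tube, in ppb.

Overall dilution factor = 3.004 × 14.99 × 50 × 5.990 × 10 = 1.35 × 10⁵.
255 ppm / 1.35 × 10⁵ = 1.89 × 10⁻³ ppm = 1.89 ppb.

1.89 ppb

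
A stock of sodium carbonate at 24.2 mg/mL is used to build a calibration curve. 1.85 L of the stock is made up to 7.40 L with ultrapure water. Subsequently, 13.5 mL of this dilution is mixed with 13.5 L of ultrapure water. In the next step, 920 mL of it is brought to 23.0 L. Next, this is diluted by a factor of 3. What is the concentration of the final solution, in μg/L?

80.6 μg/L

Overall dilution factor = 4 × 1001 × 25 × 3 = 3.00 × 10⁵.
24.2 mg/mL / 3.00 × 10⁵ = 8.06 × 10⁻⁵ mg/mL = 80.6 μg/L.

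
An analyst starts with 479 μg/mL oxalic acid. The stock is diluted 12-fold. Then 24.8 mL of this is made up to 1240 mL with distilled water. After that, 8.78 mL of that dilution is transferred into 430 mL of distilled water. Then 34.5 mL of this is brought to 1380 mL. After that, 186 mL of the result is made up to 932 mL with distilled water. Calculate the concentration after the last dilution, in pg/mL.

79.7 pg/mL

Overall dilution factor = 12 × 50 × 49.97 × 40 × 5.011 = 6.01 × 10⁶.
479 μg/mL / 6.01 × 10⁶ = 7.97 × 10⁻⁵ μg/mL = 79.7 pg/mL.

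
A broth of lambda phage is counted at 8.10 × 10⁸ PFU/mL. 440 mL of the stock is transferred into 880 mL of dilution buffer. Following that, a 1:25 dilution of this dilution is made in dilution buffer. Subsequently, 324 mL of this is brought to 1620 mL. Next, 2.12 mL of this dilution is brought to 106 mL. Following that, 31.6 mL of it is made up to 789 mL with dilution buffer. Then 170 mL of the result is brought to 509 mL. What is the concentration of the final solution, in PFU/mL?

578 PFU/mL

Overall dilution factor = 3 × 25 × 5 × 50 × 24.97 × 2.994 = 1.40 × 10⁶.
8.10 × 10⁸ PFU/mL / 1.40 × 10⁶ = 578 PFU/mL.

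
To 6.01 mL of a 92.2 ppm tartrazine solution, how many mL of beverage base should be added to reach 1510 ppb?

1510 ppb = 1.51 ppm.
V₂ = C₁V₁/C₂ = 92.2 × 6.01 / 1.51 = 367 mL.
Diluent to add = V₂ − V₁ = 367 − 6.01 = 361 mL.

361 mL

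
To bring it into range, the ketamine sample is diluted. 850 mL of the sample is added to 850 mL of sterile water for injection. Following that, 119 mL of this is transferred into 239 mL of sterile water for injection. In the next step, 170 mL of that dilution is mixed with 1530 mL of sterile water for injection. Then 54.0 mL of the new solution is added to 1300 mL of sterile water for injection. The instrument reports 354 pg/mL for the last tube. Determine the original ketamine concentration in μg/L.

534 μg/L

Overall dilution factor = 2 × 3.008 × 10 × 25.07 = 1509.
Original = 354 pg/mL × 1509 = 5.34 × 10⁵ pg/mL = 534 μg/L.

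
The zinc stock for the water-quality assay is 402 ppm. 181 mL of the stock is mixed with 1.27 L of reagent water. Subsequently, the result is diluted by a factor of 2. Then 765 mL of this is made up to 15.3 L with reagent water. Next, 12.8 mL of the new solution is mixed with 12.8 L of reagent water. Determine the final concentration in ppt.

1250 ppt

Overall dilution factor = 8.017 × 2 × 20 × 1001 = 3.21 × 10⁵.
402 ppm / 3.21 × 10⁵ = 1.25 × 10⁻³ ppm = 1250 ppt.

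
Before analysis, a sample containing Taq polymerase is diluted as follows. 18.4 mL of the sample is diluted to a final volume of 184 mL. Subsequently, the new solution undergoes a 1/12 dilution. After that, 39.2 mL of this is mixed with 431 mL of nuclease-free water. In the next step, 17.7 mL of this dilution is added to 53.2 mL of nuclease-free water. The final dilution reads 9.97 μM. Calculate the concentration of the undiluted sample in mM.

57.5 mM

Overall dilution factor = 10 × 12 × 11.99 × 4.006 = 5766.
Original = 9.97 μM × 5766 = 5.75 × 10⁴ μM = 57.5 mM.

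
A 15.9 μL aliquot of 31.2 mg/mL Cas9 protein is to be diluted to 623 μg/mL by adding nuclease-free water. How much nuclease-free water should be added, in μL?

623 μg/mL = 0.623 mg/mL.
V₂ = C₁V₁/C₂ = 31.2 × 15.9 / 0.623 = 796 μL.
Diluent to add = V₂ − V₁ = 796 − 15.9 = 780 μL.

780 μL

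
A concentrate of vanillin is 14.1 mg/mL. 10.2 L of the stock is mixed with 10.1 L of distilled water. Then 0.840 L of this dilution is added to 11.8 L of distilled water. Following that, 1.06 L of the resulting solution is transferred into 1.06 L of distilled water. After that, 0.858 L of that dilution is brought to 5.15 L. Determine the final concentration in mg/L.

Overall dilution factor = 1.990 × 15.05 × 2 × 6.002 = 360.
14.1 mg/mL / 360 = 0.0392 mg/mL = 39.2 mg/L.

39.2 mg/L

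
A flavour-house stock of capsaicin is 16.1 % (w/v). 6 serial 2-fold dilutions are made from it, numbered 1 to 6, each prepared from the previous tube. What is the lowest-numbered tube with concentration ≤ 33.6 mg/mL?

Tube n has concentration 16.1 % (w/v) / 2ⁿ.
Need 2ⁿ ≥ 16.1 % (w/v) / 33.6 mg/mL = 4.79, so n ≥ 2.26.
First such tube: n = 3.

tube 3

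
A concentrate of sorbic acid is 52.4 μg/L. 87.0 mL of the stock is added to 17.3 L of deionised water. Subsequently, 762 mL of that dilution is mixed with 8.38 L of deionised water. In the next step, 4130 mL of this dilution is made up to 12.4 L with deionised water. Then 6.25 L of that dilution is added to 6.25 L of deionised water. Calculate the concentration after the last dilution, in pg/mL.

3.64 pg/mL

Overall dilution factor = 199.9 × 12.00 × 3.002 × 2 = 1.44 × 10⁴.
52.4 μg/L / 1.44 × 10⁴ = 3.64 × 10⁻³ μg/L = 3.64 pg/mL.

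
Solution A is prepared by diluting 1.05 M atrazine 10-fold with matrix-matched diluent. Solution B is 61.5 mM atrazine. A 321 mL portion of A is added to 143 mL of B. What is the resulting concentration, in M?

C_A = 1.05 M / 10 = 0.105 M.
C_B = 61.5 mM = 0.0615 M.
C_mix = (C_A·V_A + C_B·V_B)/(V_A + V_B) = (0.105×321 + 0.0615×143) / 464.0 = 0.0916 M.

0.0916 M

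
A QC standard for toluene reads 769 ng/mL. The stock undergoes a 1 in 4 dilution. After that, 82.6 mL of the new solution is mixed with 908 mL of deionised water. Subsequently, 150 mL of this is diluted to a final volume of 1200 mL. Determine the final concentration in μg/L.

Overall dilution factor = 4 × 11.99 × 8 = 384.
769 ng/mL / 384 = 2.00 ng/mL = 2.00 μg/L.

2.00 μg/L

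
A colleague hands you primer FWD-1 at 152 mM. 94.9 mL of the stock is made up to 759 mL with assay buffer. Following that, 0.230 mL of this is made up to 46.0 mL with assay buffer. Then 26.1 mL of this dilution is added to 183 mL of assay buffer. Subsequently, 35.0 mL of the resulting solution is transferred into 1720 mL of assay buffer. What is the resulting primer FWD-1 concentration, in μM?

0.237 μM

Overall dilution factor = 7.998 × 200 × 8.011 × 50.14 = 6.43 × 10⁵.
152 mM / 6.43 × 10⁵ = 2.37 × 10⁻⁴ mM = 0.237 μM.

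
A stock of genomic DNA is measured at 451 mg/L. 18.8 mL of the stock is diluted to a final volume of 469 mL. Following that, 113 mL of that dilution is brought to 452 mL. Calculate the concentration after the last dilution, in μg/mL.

4.52 μg/mL

Overall dilution factor = 24.95 × 4 = 99.8.
451 mg/L / 99.8 = 4.52 mg/L = 4.52 μg/mL.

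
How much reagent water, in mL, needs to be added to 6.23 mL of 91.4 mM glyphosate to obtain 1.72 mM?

325 mL

V₂ = C₁V₁/C₂ = 91.4 × 6.23 / 1.72 = 331 mL.
Diluent to add = V₂ − V₁ = 331 − 6.23 = 325 mL.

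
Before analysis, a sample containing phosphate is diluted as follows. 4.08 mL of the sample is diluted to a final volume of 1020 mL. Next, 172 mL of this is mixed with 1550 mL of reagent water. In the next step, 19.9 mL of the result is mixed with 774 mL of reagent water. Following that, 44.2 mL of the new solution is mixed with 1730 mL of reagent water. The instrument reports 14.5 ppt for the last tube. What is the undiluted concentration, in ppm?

58.1 ppm

Overall dilution factor = 250 × 10.01 × 39.89 × 40.14 = 4.01 × 10⁶.
Original = 14.5 ppt × 4.01 × 10⁶ = 5.81 × 10⁷ ppt = 58.1 ppm.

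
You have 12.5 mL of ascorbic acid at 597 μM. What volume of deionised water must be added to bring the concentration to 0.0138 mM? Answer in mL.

528 mL

0.0138 mM = 13.8 μM.
V₂ = C₁V₁/C₂ = 597 × 12.5 / 13.8 = 541 mL.
Diluent to add = V₂ − V₁ = 541 − 12.5 = 528 mL.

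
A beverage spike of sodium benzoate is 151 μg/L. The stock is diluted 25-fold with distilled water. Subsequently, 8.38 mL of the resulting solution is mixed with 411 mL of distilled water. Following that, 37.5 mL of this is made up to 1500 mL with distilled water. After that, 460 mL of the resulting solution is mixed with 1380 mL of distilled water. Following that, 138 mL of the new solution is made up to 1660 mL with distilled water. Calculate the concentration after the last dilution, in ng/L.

0.0627 ng/L

Overall dilution factor = 25 × 50.05 × 40 × 4 × 12.03 = 2.41 × 10⁶.
151 μg/L / 2.41 × 10⁶ = 6.27 × 10⁻⁵ μg/L = 0.0627 ng/L.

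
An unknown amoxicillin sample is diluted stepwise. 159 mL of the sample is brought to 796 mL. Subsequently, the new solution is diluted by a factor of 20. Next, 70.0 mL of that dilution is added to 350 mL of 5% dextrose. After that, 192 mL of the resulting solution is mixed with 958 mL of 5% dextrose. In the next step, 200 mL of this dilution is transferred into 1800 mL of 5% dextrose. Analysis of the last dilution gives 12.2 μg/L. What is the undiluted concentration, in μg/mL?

Overall dilution factor = 5.006 × 20 × 6 × 5.990 × 10 = 3.60 × 10⁴.
Original = 12.2 μg/L × 3.60 × 10⁴ = 4.39 × 10⁵ μg/L = 439 μg/mL.

439 μg/mL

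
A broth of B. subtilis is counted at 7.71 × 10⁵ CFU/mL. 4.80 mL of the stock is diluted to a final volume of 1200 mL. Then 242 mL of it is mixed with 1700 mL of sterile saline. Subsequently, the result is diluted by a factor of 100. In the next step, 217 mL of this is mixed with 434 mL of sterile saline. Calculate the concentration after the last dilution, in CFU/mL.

1.28 CFU/mL

Overall dilution factor = 250 × 8.025 × 100 × 3 = 6.02 × 10⁵.
7.71 × 10⁵ CFU/mL / 6.02 × 10⁵ = 1.28 CFU/mL.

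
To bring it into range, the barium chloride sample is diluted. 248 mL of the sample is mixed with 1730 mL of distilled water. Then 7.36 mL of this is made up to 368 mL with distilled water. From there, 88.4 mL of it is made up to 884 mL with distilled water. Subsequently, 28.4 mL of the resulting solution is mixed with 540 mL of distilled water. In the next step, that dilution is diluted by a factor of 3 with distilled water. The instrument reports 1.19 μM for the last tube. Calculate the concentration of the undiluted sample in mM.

Overall dilution factor = 7.976 × 50 × 10 × 20.01 × 3 = 2.39 × 10⁵.
Original = 1.19 μM × 2.39 × 10⁵ = 2.85 × 10⁵ μM = 285 mM.

285 mM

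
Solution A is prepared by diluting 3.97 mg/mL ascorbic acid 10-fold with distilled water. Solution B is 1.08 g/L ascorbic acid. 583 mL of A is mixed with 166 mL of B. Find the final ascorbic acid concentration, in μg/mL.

C_A = 3.97 mg/mL / 10 = 0.397 mg/mL.
C_B = 1.08 g/L = 1.08 mg/mL.
C_mix = (C_A·V_A + C_B·V_B)/(V_A + V_B) = (0.397×583 + 1.08×166) / 749.0 = 0.548 mg/mL = 548 μg/mL.

548 μg/mL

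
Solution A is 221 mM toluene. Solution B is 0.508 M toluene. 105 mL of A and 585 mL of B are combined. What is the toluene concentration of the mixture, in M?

C_B = 0.508 M = 508 mM.
C_mix = (C_A·V_A + C_B·V_B)/(V_A + V_B) = (221×105 + 508×585) / 690.0 = 464 mM = 0.464 M.

0.464 M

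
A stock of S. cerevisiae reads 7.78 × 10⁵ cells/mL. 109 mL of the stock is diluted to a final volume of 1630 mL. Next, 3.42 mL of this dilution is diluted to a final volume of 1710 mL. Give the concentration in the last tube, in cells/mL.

Overall dilution factor = 14.95 × 500 = 7477.
7.78 × 10⁵ cells/mL / 7477 = 104 cells/mL.

104 cells/mL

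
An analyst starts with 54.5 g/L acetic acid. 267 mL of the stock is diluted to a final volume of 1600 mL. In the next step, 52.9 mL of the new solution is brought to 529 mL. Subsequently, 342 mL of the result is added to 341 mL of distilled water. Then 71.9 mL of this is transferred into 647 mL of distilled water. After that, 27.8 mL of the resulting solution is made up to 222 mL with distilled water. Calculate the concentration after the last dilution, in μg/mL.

Overall dilution factor = 5.993 × 10 × 1.997 × 9.999 × 7.986 = 9555.
54.5 g/L / 9555 = 5.70 × 10⁻³ g/L = 5.70 μg/mL.

5.70 μg/mL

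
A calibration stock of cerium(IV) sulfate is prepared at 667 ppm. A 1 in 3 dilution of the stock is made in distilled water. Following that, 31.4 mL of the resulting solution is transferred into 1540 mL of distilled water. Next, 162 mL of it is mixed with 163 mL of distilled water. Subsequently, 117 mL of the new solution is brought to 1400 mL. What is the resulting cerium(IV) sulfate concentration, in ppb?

Overall dilution factor = 3 × 50.04 × 2.006 × 11.97 = 3604.
667 ppm / 3604 = 0.185 ppm = 185 ppb.

185 ppb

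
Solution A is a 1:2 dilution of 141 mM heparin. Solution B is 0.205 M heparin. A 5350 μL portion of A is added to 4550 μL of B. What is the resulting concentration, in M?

0.132 M

C_A = 141 mM / 2 = 70.5 mM.
C_B = 0.205 M = 205 mM.
C_mix = (C_A·V_A + C_B·V_B)/(V_A + V_B) = (70.5×5350 + 205×4550) / 9900 = 132 mM = 0.132 M.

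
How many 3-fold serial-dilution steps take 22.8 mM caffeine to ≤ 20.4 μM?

Need 3ⁿ ≥ 1118, so n ≥ log(1118)/log(3) = 6.39.
Minimum whole steps: n = 7.

7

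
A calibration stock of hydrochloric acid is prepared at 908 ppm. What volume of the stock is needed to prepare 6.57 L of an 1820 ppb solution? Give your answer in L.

0.0132 L

1820 ppb = 1.82 ppm.
V₁ = C₂V₂/C₁ = 1.82 × 6.57 / 908 = 0.0132 L.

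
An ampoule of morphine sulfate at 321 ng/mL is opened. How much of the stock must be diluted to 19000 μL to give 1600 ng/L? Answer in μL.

94.7 μL

1600 ng/L = 1.60 ng/mL.
V₁ = C₂V₂/C₁ = 1.60 × 19000 / 321 = 94.7 μL.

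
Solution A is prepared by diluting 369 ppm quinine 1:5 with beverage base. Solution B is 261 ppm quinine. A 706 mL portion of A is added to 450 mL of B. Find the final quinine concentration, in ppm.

147 ppm

C_A = 369 ppm / 5 = 73.8 ppm.
C_mix = (C_A·V_A + C_B·V_B)/(V_A + V_B) = (73.8×706 + 261×450) / 1156 = 147 ppm.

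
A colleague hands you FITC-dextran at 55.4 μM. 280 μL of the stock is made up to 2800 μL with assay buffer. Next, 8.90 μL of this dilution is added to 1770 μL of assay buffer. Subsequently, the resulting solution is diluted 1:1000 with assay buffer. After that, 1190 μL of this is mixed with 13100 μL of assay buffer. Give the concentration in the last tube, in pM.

2.31 pM

Overall dilution factor = 10 × 199.9 × 1000 × 12.01 = 2.40 × 10⁷.
55.4 μM / 2.40 × 10⁷ = 2.31 × 10⁻⁶ μM = 2.31 pM.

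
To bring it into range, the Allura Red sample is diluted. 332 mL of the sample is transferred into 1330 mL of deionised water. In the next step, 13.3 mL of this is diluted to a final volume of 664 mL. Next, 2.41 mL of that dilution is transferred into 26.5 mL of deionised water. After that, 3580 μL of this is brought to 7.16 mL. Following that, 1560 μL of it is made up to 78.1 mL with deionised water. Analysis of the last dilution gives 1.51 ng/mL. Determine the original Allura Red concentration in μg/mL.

453 μg/mL

Overall dilution factor = 5.006 × 49.92 × 12.00 × 2 × 50.06 = 3.00 × 10⁵.
Original = 1.51 ng/mL × 3.00 × 10⁵ = 4.53 × 10⁵ ng/mL = 453 μg/mL.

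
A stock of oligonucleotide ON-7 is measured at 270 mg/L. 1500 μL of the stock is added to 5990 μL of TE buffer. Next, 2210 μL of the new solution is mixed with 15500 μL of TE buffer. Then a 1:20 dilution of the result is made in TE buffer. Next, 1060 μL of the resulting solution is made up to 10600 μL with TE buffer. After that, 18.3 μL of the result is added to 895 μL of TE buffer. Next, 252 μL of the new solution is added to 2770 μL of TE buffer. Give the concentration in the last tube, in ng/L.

56.4 ng/L

Overall dilution factor = 4.993 × 8.014 × 20 × 10 × 49.91 × 11.99 = 4.79 × 10⁶.
270 mg/L / 4.79 × 10⁶ = 5.64 × 10⁻⁵ mg/L = 56.4 ng/L.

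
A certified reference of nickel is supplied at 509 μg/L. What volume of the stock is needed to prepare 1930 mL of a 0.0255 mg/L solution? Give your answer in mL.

96.7 mL

0.0255 mg/L = 25.5 μg/L.
V₁ = C₂V₂/C₁ = 25.5 × 1930 / 509 = 96.7 mL.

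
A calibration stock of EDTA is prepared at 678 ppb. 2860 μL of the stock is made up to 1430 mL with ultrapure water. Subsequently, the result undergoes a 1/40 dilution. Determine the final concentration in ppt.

33.9 ppt

Overall dilution factor = 500 × 40 = 2.00 × 10⁴.
678 ppb / 2.00 × 10⁴ = 0.0339 ppb = 33.9 ppt.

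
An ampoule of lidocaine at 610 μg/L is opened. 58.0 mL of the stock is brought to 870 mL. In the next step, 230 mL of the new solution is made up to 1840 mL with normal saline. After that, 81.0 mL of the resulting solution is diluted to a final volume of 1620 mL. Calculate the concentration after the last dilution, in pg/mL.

254 pg/mL

Overall dilution factor = 15 × 8 × 20 = 2400.
610 μg/L / 2400 = 0.254 μg/L = 254 pg/mL.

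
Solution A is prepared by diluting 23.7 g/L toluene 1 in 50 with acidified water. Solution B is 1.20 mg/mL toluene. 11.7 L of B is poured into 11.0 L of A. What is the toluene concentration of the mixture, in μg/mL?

C_A = 23.7 g/L / 50 = 0.474 g/L.
C_B = 1.20 mg/mL = 1.20 g/L.
C_mix = (C_A·V_A + C_B·V_B)/(V_A + V_B) = (0.474×11.0 + 1.20×11.7) / 22.70 = 0.848 g/L = 848 μg/mL.

848 μg/mL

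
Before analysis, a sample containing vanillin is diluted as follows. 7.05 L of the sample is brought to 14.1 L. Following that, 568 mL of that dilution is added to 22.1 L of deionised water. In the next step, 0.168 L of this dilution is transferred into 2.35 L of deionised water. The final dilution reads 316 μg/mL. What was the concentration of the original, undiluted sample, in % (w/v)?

37.8 % (w/v)

Overall dilution factor = 2 × 39.91 × 14.99 = 1196.
Original = 316 μg/mL × 1196 = 3.78 × 10⁵ μg/mL = 37.8 % (w/v).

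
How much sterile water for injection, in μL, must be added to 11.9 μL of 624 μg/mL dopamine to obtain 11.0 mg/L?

11.0 mg/L = 11.0 μg/mL.
V₂ = C₁V₁/C₂ = 624 × 11.9 / 11.0 = 675 μL.
Diluent to add = V₂ − V₁ = 675 − 11.9 = 663 μL.

663 μL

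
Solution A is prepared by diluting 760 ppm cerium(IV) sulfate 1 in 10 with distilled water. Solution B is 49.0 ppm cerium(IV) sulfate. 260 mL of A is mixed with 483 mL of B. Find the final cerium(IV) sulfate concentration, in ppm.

58.4 ppm

C_A = 760 ppm / 10 = 76.0 ppm.
C_mix = (C_A·V_A + C_B·V_B)/(V_A + V_B) = (76.0×260 + 49.0×483) / 743.0 = 58.4 ppm.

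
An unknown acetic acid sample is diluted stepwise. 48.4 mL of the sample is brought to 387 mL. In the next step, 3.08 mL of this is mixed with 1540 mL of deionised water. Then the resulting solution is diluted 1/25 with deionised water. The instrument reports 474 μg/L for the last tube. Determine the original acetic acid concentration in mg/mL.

47.5 mg/mL

Overall dilution factor = 7.996 × 501 × 25 = 1.00 × 10⁵.
Original = 474 μg/L × 1.00 × 10⁵ = 4.75 × 10⁷ μg/L = 47.5 mg/mL.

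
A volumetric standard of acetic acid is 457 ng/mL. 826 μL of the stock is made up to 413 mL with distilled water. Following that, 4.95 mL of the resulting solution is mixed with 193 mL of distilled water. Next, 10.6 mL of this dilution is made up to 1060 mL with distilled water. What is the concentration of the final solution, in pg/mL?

Overall dilution factor = 500 × 39.99 × 100 = 2.00 × 10⁶.
457 ng/mL / 2.00 × 10⁶ = 2.29 × 10⁻⁴ ng/mL = 0.229 pg/mL.

0.229 pg/mL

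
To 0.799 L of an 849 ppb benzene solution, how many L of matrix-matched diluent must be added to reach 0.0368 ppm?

0.0368 ppm = 36.8 ppb.
V₂ = C₁V₁/C₂ = 849 × 0.799 / 36.8 = 18.4 L.
Diluent to add = V₂ − V₁ = 18.4 − 0.799 = 17.6 L.

17.6 L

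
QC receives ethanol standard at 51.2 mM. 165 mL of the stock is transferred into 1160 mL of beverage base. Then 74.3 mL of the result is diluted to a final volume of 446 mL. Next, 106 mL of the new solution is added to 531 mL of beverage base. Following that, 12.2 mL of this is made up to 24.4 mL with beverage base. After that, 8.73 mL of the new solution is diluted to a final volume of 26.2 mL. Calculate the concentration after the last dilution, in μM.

Overall dilution factor = 8.030 × 6.003 × 6.009 × 2 × 3.001 = 1739.
51.2 mM / 1739 = 0.0294 mM = 29.4 μM.

29.4 μM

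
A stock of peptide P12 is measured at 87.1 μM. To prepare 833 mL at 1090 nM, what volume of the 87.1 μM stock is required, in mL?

1090 nM = 1.09 μM.
V₁ = C₂V₂/C₁ = 1.09 × 833 / 87.1 = 10.4 mL.

10.4 mL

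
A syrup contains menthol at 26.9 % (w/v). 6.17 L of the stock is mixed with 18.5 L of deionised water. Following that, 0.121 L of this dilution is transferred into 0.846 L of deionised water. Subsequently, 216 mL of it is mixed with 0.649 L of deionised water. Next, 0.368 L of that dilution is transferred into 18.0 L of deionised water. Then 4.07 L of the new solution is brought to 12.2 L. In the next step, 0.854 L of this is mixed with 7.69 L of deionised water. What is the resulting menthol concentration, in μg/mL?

1.40 μg/mL

Overall dilution factor = 3.998 × 7.992 × 4.005 × 49.91 × 2.998 × 10.00 = 1.92 × 10⁵.
26.9 % (w/v) / 1.92 × 10⁵ = 1.40 × 10⁻⁴ % (w/v) = 1.40 μg/mL.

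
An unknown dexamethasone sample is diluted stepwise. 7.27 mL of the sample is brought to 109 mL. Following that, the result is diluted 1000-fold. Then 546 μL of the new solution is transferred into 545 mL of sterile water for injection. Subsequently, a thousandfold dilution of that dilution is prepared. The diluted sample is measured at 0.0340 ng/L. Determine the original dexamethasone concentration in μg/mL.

509 μg/mL

Overall dilution factor = 14.99 × 1000 × 999.2 × 1000 = 1.50 × 10¹⁰.
Original = 0.0340 ng/L × 1.50 × 10¹⁰ = 5.09 × 10⁸ ng/L = 509 μg/mL.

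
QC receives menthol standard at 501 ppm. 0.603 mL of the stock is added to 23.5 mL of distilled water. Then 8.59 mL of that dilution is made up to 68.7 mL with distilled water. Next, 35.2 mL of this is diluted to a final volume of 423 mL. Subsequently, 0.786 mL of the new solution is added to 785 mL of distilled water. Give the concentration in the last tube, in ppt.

Overall dilution factor = 39.97 × 7.998 × 12.02 × 999.7 = 3.84 × 10⁶.
501 ppm / 3.84 × 10⁶ = 1.30 × 10⁻⁴ ppm = 130 ppt.

130 ppt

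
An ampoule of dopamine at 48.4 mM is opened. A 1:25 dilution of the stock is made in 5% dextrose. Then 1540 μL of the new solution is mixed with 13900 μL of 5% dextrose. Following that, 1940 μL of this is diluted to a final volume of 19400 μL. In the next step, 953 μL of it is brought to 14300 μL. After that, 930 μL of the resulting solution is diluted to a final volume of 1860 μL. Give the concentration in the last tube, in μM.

Overall dilution factor = 25 × 10.03 × 10 × 15.01 × 2 = 7.52 × 10⁴.
48.4 mM / 7.52 × 10⁴ = 6.43 × 10⁻⁴ mM = 0.643 μM.

0.643 μM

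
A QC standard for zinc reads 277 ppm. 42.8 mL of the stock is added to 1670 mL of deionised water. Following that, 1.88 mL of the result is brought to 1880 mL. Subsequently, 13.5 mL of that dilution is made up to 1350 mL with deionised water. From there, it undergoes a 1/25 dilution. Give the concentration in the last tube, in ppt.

Overall dilution factor = 40.02 × 1000 × 100 × 25 = 1.00 × 10⁸.
277 ppm / 1.00 × 10⁸ = 2.77 × 10⁻⁶ ppm = 2.77 ppt.

2.77 ppt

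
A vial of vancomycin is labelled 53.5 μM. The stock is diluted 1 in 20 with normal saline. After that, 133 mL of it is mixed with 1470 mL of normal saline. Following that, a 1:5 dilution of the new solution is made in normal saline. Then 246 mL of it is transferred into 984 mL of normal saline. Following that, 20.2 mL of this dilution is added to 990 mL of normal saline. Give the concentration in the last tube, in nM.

0.178 nM

Overall dilution factor = 20 × 12.05 × 5 × 5 × 50.01 = 3.01 × 10⁵.
53.5 μM / 3.01 × 10⁵ = 1.78 × 10⁻⁴ μM = 0.178 nM.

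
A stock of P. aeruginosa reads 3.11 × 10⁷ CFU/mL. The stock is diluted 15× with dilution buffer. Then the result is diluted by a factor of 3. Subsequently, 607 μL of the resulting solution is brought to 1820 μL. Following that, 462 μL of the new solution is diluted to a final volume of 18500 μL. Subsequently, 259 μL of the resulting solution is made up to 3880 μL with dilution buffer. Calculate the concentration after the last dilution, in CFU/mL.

384 CFU/mL

Overall dilution factor = 15 × 3 × 2.998 × 40.04 × 14.98 = 8.09 × 10⁴.
3.11 × 10⁷ CFU/mL / 8.09 × 10⁴ = 384 CFU/mL.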